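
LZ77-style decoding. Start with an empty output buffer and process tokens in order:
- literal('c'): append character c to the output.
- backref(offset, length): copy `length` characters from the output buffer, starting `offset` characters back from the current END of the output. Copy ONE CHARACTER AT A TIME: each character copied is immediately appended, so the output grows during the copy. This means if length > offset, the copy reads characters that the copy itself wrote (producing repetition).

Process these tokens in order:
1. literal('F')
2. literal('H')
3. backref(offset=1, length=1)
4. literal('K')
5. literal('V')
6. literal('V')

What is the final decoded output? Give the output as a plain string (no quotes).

Token 1: literal('F'). Output: "F"
Token 2: literal('H'). Output: "FH"
Token 3: backref(off=1, len=1). Copied 'H' from pos 1. Output: "FHH"
Token 4: literal('K'). Output: "FHHK"
Token 5: literal('V'). Output: "FHHKV"
Token 6: literal('V'). Output: "FHHKVV"

Answer: FHHKVV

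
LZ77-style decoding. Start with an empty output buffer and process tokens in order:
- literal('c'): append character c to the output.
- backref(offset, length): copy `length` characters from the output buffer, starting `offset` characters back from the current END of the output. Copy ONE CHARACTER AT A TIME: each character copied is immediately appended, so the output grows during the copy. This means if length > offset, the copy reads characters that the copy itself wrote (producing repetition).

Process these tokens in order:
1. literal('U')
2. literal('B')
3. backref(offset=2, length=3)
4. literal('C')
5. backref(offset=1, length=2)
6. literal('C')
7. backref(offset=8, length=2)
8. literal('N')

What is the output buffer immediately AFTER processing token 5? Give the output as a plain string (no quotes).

Token 1: literal('U'). Output: "U"
Token 2: literal('B'). Output: "UB"
Token 3: backref(off=2, len=3) (overlapping!). Copied 'UBU' from pos 0. Output: "UBUBU"
Token 4: literal('C'). Output: "UBUBUC"
Token 5: backref(off=1, len=2) (overlapping!). Copied 'CC' from pos 5. Output: "UBUBUCCC"

Answer: UBUBUCCC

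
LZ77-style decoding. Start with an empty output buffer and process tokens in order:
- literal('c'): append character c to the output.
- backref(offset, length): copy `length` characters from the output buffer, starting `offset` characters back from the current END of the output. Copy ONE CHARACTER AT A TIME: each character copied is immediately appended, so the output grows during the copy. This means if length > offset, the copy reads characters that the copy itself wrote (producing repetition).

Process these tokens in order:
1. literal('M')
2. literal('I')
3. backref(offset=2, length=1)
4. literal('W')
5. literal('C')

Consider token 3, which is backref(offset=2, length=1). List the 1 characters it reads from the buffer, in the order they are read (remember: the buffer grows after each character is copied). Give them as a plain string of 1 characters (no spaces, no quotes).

Token 1: literal('M'). Output: "M"
Token 2: literal('I'). Output: "MI"
Token 3: backref(off=2, len=1). Buffer before: "MI" (len 2)
  byte 1: read out[0]='M', append. Buffer now: "MIM"

Answer: M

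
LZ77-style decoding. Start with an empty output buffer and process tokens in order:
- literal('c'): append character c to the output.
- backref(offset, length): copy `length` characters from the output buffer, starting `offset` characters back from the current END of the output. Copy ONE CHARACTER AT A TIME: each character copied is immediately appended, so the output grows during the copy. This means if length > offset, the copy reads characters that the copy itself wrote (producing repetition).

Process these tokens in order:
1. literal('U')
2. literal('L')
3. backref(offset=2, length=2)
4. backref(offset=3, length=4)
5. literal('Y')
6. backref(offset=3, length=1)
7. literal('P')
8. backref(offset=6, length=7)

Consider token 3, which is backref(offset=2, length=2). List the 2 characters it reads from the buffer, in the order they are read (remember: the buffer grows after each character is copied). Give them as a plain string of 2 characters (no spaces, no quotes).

Token 1: literal('U'). Output: "U"
Token 2: literal('L'). Output: "UL"
Token 3: backref(off=2, len=2). Buffer before: "UL" (len 2)
  byte 1: read out[0]='U', append. Buffer now: "ULU"
  byte 2: read out[1]='L', append. Buffer now: "ULUL"

Answer: UL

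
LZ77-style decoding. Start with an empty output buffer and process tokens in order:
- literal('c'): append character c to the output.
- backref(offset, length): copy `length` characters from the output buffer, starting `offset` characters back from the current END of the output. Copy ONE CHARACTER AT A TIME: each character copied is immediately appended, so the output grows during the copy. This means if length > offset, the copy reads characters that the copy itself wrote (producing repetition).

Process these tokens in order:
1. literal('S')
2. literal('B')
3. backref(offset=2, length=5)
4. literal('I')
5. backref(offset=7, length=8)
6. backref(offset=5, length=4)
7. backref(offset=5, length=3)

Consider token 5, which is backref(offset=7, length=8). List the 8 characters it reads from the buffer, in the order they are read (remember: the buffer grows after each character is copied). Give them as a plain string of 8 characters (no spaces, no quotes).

Answer: BSBSBSIB

Derivation:
Token 1: literal('S'). Output: "S"
Token 2: literal('B'). Output: "SB"
Token 3: backref(off=2, len=5) (overlapping!). Copied 'SBSBS' from pos 0. Output: "SBSBSBS"
Token 4: literal('I'). Output: "SBSBSBSI"
Token 5: backref(off=7, len=8). Buffer before: "SBSBSBSI" (len 8)
  byte 1: read out[1]='B', append. Buffer now: "SBSBSBSIB"
  byte 2: read out[2]='S', append. Buffer now: "SBSBSBSIBS"
  byte 3: read out[3]='B', append. Buffer now: "SBSBSBSIBSB"
  byte 4: read out[4]='S', append. Buffer now: "SBSBSBSIBSBS"
  byte 5: read out[5]='B', append. Buffer now: "SBSBSBSIBSBSB"
  byte 6: read out[6]='S', append. Buffer now: "SBSBSBSIBSBSBS"
  byte 7: read out[7]='I', append. Buffer now: "SBSBSBSIBSBSBSI"
  byte 8: read out[8]='B', append. Buffer now: "SBSBSBSIBSBSBSIB"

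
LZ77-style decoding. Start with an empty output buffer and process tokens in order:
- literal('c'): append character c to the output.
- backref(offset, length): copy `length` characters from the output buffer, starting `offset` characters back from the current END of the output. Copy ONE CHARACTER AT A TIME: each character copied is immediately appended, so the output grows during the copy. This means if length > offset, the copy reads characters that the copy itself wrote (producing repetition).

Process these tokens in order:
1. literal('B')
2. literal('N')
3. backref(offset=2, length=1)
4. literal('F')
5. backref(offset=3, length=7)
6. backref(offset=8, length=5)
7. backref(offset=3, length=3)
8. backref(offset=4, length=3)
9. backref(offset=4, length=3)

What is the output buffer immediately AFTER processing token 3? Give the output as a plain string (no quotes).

Token 1: literal('B'). Output: "B"
Token 2: literal('N'). Output: "BN"
Token 3: backref(off=2, len=1). Copied 'B' from pos 0. Output: "BNB"

Answer: BNB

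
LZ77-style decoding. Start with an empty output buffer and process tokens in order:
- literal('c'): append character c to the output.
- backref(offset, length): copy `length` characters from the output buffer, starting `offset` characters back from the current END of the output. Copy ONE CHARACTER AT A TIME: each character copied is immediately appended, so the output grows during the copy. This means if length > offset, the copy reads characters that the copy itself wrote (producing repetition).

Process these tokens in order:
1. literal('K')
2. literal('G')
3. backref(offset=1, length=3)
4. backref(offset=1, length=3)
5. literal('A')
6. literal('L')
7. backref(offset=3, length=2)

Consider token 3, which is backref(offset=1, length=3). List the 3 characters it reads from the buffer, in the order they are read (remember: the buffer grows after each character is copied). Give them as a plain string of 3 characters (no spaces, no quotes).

Answer: GGG

Derivation:
Token 1: literal('K'). Output: "K"
Token 2: literal('G'). Output: "KG"
Token 3: backref(off=1, len=3). Buffer before: "KG" (len 2)
  byte 1: read out[1]='G', append. Buffer now: "KGG"
  byte 2: read out[2]='G', append. Buffer now: "KGGG"
  byte 3: read out[3]='G', append. Buffer now: "KGGGG"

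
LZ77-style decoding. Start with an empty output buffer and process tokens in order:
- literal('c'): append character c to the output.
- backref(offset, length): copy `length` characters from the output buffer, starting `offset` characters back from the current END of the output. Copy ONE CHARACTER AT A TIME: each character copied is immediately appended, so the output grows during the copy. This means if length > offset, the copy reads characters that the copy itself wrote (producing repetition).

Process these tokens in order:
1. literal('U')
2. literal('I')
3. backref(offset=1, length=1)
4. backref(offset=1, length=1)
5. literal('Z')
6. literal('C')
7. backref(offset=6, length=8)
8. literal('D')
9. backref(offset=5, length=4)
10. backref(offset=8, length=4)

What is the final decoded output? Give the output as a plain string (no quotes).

Answer: UIIIZCUIIIZCUIDZCUICUID

Derivation:
Token 1: literal('U'). Output: "U"
Token 2: literal('I'). Output: "UI"
Token 3: backref(off=1, len=1). Copied 'I' from pos 1. Output: "UII"
Token 4: backref(off=1, len=1). Copied 'I' from pos 2. Output: "UIII"
Token 5: literal('Z'). Output: "UIIIZ"
Token 6: literal('C'). Output: "UIIIZC"
Token 7: backref(off=6, len=8) (overlapping!). Copied 'UIIIZCUI' from pos 0. Output: "UIIIZCUIIIZCUI"
Token 8: literal('D'). Output: "UIIIZCUIIIZCUID"
Token 9: backref(off=5, len=4). Copied 'ZCUI' from pos 10. Output: "UIIIZCUIIIZCUIDZCUI"
Token 10: backref(off=8, len=4). Copied 'CUID' from pos 11. Output: "UIIIZCUIIIZCUIDZCUICUID"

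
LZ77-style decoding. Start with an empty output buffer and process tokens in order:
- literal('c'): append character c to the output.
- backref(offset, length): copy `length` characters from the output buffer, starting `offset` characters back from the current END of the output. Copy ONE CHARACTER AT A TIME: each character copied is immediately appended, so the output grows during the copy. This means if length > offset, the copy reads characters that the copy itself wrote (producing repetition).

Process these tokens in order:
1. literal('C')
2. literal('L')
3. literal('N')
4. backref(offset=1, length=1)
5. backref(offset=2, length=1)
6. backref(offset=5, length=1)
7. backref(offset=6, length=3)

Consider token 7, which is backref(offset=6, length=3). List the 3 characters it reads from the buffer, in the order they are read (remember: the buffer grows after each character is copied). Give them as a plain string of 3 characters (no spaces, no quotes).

Token 1: literal('C'). Output: "C"
Token 2: literal('L'). Output: "CL"
Token 3: literal('N'). Output: "CLN"
Token 4: backref(off=1, len=1). Copied 'N' from pos 2. Output: "CLNN"
Token 5: backref(off=2, len=1). Copied 'N' from pos 2. Output: "CLNNN"
Token 6: backref(off=5, len=1). Copied 'C' from pos 0. Output: "CLNNNC"
Token 7: backref(off=6, len=3). Buffer before: "CLNNNC" (len 6)
  byte 1: read out[0]='C', append. Buffer now: "CLNNNCC"
  byte 2: read out[1]='L', append. Buffer now: "CLNNNCCL"
  byte 3: read out[2]='N', append. Buffer now: "CLNNNCCLN"

Answer: CLN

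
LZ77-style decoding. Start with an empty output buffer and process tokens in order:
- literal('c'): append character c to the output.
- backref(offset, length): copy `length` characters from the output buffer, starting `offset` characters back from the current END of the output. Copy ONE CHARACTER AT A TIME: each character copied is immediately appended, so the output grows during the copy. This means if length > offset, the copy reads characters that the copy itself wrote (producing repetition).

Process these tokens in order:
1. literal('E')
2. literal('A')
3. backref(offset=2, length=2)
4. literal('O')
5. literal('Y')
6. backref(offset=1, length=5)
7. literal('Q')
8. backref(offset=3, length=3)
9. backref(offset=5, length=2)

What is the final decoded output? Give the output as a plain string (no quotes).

Answer: EAEAOYYYYYYQYYQYQ

Derivation:
Token 1: literal('E'). Output: "E"
Token 2: literal('A'). Output: "EA"
Token 3: backref(off=2, len=2). Copied 'EA' from pos 0. Output: "EAEA"
Token 4: literal('O'). Output: "EAEAO"
Token 5: literal('Y'). Output: "EAEAOY"
Token 6: backref(off=1, len=5) (overlapping!). Copied 'YYYYY' from pos 5. Output: "EAEAOYYYYYY"
Token 7: literal('Q'). Output: "EAEAOYYYYYYQ"
Token 8: backref(off=3, len=3). Copied 'YYQ' from pos 9. Output: "EAEAOYYYYYYQYYQ"
Token 9: backref(off=5, len=2). Copied 'YQ' from pos 10. Output: "EAEAOYYYYYYQYYQYQ"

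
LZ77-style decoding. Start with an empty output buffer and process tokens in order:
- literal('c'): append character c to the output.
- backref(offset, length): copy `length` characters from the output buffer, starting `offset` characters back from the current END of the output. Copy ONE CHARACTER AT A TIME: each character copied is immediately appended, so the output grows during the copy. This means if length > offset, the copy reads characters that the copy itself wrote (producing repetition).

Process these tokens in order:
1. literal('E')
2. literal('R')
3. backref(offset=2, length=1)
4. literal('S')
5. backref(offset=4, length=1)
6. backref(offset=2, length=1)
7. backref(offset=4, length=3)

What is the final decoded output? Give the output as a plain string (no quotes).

Token 1: literal('E'). Output: "E"
Token 2: literal('R'). Output: "ER"
Token 3: backref(off=2, len=1). Copied 'E' from pos 0. Output: "ERE"
Token 4: literal('S'). Output: "ERES"
Token 5: backref(off=4, len=1). Copied 'E' from pos 0. Output: "ERESE"
Token 6: backref(off=2, len=1). Copied 'S' from pos 3. Output: "ERESES"
Token 7: backref(off=4, len=3). Copied 'ESE' from pos 2. Output: "ERESESESE"

Answer: ERESESESE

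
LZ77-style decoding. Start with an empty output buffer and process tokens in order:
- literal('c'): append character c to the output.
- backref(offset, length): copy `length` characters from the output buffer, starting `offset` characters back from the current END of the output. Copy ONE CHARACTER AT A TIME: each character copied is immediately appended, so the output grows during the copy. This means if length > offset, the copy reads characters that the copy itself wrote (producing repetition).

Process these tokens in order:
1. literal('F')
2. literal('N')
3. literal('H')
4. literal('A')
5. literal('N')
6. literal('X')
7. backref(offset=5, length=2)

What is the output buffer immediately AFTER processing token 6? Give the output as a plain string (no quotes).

Answer: FNHANX

Derivation:
Token 1: literal('F'). Output: "F"
Token 2: literal('N'). Output: "FN"
Token 3: literal('H'). Output: "FNH"
Token 4: literal('A'). Output: "FNHA"
Token 5: literal('N'). Output: "FNHAN"
Token 6: literal('X'). Output: "FNHANX"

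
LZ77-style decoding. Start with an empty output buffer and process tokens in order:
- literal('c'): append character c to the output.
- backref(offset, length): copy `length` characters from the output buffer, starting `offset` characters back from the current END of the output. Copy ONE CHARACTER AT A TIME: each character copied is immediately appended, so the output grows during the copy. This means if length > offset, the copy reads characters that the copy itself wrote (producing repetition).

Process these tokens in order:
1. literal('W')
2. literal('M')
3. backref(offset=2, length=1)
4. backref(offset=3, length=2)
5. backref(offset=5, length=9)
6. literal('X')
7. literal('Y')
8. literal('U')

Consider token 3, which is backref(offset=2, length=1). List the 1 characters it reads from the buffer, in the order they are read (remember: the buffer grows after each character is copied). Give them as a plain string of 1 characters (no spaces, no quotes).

Answer: W

Derivation:
Token 1: literal('W'). Output: "W"
Token 2: literal('M'). Output: "WM"
Token 3: backref(off=2, len=1). Buffer before: "WM" (len 2)
  byte 1: read out[0]='W', append. Buffer now: "WMW"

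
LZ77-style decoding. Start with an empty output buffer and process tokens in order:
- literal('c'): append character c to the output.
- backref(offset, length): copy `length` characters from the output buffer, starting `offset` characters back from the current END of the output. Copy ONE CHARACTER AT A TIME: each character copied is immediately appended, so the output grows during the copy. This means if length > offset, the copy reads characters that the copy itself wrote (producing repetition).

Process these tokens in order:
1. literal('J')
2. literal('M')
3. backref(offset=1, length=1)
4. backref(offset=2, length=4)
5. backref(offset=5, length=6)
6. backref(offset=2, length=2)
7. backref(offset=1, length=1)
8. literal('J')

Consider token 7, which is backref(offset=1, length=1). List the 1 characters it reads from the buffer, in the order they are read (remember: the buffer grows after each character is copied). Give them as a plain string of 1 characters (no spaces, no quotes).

Token 1: literal('J'). Output: "J"
Token 2: literal('M'). Output: "JM"
Token 3: backref(off=1, len=1). Copied 'M' from pos 1. Output: "JMM"
Token 4: backref(off=2, len=4) (overlapping!). Copied 'MMMM' from pos 1. Output: "JMMMMMM"
Token 5: backref(off=5, len=6) (overlapping!). Copied 'MMMMMM' from pos 2. Output: "JMMMMMMMMMMMM"
Token 6: backref(off=2, len=2). Copied 'MM' from pos 11. Output: "JMMMMMMMMMMMMMM"
Token 7: backref(off=1, len=1). Buffer before: "JMMMMMMMMMMMMMM" (len 15)
  byte 1: read out[14]='M', append. Buffer now: "JMMMMMMMMMMMMMMM"

Answer: M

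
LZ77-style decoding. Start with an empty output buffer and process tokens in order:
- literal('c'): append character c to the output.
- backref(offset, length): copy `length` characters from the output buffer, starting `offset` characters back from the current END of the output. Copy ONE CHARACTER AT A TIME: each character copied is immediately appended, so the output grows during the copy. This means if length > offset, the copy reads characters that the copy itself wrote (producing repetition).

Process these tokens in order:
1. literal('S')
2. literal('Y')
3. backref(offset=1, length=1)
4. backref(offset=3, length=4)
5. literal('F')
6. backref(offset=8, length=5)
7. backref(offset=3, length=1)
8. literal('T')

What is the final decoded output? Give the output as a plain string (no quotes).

Answer: SYYSYYSFSYYSYYT

Derivation:
Token 1: literal('S'). Output: "S"
Token 2: literal('Y'). Output: "SY"
Token 3: backref(off=1, len=1). Copied 'Y' from pos 1. Output: "SYY"
Token 4: backref(off=3, len=4) (overlapping!). Copied 'SYYS' from pos 0. Output: "SYYSYYS"
Token 5: literal('F'). Output: "SYYSYYSF"
Token 6: backref(off=8, len=5). Copied 'SYYSY' from pos 0. Output: "SYYSYYSFSYYSY"
Token 7: backref(off=3, len=1). Copied 'Y' from pos 10. Output: "SYYSYYSFSYYSYY"
Token 8: literal('T'). Output: "SYYSYYSFSYYSYYT"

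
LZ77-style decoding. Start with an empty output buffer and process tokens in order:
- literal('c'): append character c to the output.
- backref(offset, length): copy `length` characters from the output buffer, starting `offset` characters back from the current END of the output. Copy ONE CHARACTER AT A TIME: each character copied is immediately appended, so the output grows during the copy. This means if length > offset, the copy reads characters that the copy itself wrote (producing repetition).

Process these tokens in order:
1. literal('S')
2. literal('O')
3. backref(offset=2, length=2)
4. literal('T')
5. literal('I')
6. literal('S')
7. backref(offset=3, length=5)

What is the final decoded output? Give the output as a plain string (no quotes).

Token 1: literal('S'). Output: "S"
Token 2: literal('O'). Output: "SO"
Token 3: backref(off=2, len=2). Copied 'SO' from pos 0. Output: "SOSO"
Token 4: literal('T'). Output: "SOSOT"
Token 5: literal('I'). Output: "SOSOTI"
Token 6: literal('S'). Output: "SOSOTIS"
Token 7: backref(off=3, len=5) (overlapping!). Copied 'TISTI' from pos 4. Output: "SOSOTISTISTI"

Answer: SOSOTISTISTI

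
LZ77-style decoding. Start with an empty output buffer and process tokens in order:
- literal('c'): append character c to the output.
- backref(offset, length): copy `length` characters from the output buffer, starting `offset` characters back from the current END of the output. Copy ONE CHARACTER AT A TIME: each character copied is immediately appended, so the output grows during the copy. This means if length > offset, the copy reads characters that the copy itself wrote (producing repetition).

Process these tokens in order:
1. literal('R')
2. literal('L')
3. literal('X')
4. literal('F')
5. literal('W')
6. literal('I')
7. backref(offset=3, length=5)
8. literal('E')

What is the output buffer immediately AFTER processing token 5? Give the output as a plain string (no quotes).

Answer: RLXFW

Derivation:
Token 1: literal('R'). Output: "R"
Token 2: literal('L'). Output: "RL"
Token 3: literal('X'). Output: "RLX"
Token 4: literal('F'). Output: "RLXF"
Token 5: literal('W'). Output: "RLXFW"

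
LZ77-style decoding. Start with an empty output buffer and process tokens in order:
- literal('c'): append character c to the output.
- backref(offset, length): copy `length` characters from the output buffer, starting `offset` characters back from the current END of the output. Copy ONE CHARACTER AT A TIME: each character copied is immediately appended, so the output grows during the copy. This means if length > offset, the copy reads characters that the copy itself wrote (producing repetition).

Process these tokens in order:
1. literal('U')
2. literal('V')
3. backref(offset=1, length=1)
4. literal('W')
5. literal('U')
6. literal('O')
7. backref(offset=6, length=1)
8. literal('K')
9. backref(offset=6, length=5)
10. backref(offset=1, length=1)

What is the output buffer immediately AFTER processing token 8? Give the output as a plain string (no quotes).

Answer: UVVWUOUK

Derivation:
Token 1: literal('U'). Output: "U"
Token 2: literal('V'). Output: "UV"
Token 3: backref(off=1, len=1). Copied 'V' from pos 1. Output: "UVV"
Token 4: literal('W'). Output: "UVVW"
Token 5: literal('U'). Output: "UVVWU"
Token 6: literal('O'). Output: "UVVWUO"
Token 7: backref(off=6, len=1). Copied 'U' from pos 0. Output: "UVVWUOU"
Token 8: literal('K'). Output: "UVVWUOUK"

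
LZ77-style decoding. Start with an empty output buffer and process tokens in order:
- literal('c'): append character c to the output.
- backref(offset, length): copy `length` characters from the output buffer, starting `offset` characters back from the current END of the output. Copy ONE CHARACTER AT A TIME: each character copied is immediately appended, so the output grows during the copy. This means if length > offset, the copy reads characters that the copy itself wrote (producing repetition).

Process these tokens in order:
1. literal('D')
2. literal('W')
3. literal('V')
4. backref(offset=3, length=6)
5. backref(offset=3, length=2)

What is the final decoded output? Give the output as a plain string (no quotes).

Answer: DWVDWVDWVDW

Derivation:
Token 1: literal('D'). Output: "D"
Token 2: literal('W'). Output: "DW"
Token 3: literal('V'). Output: "DWV"
Token 4: backref(off=3, len=6) (overlapping!). Copied 'DWVDWV' from pos 0. Output: "DWVDWVDWV"
Token 5: backref(off=3, len=2). Copied 'DW' from pos 6. Output: "DWVDWVDWVDW"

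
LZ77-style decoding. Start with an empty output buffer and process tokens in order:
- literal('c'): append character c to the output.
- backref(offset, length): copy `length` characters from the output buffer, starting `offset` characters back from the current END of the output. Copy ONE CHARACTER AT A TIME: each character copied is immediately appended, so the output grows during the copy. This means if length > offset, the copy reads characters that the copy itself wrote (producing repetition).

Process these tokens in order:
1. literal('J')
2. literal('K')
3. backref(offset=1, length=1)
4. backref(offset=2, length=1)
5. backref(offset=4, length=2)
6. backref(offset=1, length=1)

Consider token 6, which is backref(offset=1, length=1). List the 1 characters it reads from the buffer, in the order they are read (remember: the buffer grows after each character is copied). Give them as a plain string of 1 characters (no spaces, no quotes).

Token 1: literal('J'). Output: "J"
Token 2: literal('K'). Output: "JK"
Token 3: backref(off=1, len=1). Copied 'K' from pos 1. Output: "JKK"
Token 4: backref(off=2, len=1). Copied 'K' from pos 1. Output: "JKKK"
Token 5: backref(off=4, len=2). Copied 'JK' from pos 0. Output: "JKKKJK"
Token 6: backref(off=1, len=1). Buffer before: "JKKKJK" (len 6)
  byte 1: read out[5]='K', append. Buffer now: "JKKKJKK"

Answer: K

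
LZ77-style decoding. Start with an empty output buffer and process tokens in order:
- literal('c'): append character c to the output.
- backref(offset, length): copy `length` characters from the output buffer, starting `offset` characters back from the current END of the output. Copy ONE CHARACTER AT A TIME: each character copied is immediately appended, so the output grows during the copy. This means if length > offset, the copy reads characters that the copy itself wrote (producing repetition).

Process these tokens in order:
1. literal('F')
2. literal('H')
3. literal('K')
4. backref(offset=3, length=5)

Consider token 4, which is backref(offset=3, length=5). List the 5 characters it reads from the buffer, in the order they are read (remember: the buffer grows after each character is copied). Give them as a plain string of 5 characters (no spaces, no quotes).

Token 1: literal('F'). Output: "F"
Token 2: literal('H'). Output: "FH"
Token 3: literal('K'). Output: "FHK"
Token 4: backref(off=3, len=5). Buffer before: "FHK" (len 3)
  byte 1: read out[0]='F', append. Buffer now: "FHKF"
  byte 2: read out[1]='H', append. Buffer now: "FHKFH"
  byte 3: read out[2]='K', append. Buffer now: "FHKFHK"
  byte 4: read out[3]='F', append. Buffer now: "FHKFHKF"
  byte 5: read out[4]='H', append. Buffer now: "FHKFHKFH"

Answer: FHKFH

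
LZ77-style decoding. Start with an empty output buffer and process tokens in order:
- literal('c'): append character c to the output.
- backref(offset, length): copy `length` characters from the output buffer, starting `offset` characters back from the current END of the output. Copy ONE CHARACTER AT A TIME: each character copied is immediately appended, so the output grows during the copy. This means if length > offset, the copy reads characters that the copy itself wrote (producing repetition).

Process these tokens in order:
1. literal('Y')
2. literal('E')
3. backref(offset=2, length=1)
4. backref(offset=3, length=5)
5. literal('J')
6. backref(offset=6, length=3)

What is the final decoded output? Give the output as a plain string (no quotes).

Answer: YEYYEYYEJYEY

Derivation:
Token 1: literal('Y'). Output: "Y"
Token 2: literal('E'). Output: "YE"
Token 3: backref(off=2, len=1). Copied 'Y' from pos 0. Output: "YEY"
Token 4: backref(off=3, len=5) (overlapping!). Copied 'YEYYE' from pos 0. Output: "YEYYEYYE"
Token 5: literal('J'). Output: "YEYYEYYEJ"
Token 6: backref(off=6, len=3). Copied 'YEY' from pos 3. Output: "YEYYEYYEJYEY"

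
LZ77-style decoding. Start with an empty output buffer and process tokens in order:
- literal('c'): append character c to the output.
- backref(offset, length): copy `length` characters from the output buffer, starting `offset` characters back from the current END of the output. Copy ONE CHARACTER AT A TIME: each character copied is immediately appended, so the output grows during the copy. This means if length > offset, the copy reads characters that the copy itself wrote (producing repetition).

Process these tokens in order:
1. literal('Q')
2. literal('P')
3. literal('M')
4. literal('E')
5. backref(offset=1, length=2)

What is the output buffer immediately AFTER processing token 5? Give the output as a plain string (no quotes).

Answer: QPMEEE

Derivation:
Token 1: literal('Q'). Output: "Q"
Token 2: literal('P'). Output: "QP"
Token 3: literal('M'). Output: "QPM"
Token 4: literal('E'). Output: "QPME"
Token 5: backref(off=1, len=2) (overlapping!). Copied 'EE' from pos 3. Output: "QPMEEE"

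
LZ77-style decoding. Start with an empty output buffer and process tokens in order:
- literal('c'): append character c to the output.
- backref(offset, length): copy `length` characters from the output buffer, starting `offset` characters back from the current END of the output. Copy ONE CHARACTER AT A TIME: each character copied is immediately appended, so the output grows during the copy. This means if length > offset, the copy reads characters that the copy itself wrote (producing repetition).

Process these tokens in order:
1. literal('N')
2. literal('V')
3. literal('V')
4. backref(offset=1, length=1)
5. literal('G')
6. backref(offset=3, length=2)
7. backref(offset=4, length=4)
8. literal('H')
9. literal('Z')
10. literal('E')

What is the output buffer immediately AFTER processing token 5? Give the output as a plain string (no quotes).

Answer: NVVVG

Derivation:
Token 1: literal('N'). Output: "N"
Token 2: literal('V'). Output: "NV"
Token 3: literal('V'). Output: "NVV"
Token 4: backref(off=1, len=1). Copied 'V' from pos 2. Output: "NVVV"
Token 5: literal('G'). Output: "NVVVG"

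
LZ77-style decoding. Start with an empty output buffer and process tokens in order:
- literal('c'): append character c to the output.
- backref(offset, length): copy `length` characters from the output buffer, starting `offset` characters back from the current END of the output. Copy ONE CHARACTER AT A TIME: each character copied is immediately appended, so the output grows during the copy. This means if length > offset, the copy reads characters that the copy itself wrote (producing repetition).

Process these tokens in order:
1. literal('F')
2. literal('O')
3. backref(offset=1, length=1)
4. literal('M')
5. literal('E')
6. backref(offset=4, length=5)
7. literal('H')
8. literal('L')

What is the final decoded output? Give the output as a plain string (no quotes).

Answer: FOOMEOOMEOHL

Derivation:
Token 1: literal('F'). Output: "F"
Token 2: literal('O'). Output: "FO"
Token 3: backref(off=1, len=1). Copied 'O' from pos 1. Output: "FOO"
Token 4: literal('M'). Output: "FOOM"
Token 5: literal('E'). Output: "FOOME"
Token 6: backref(off=4, len=5) (overlapping!). Copied 'OOMEO' from pos 1. Output: "FOOMEOOMEO"
Token 7: literal('H'). Output: "FOOMEOOMEOH"
Token 8: literal('L'). Output: "FOOMEOOMEOHL"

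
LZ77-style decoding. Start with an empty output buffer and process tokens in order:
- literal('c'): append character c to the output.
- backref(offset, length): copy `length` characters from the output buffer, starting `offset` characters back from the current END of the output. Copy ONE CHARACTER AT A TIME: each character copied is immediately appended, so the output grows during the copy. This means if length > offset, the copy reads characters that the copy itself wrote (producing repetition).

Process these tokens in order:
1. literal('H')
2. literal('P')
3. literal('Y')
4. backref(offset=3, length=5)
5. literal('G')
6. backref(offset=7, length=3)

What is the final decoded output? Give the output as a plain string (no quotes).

Token 1: literal('H'). Output: "H"
Token 2: literal('P'). Output: "HP"
Token 3: literal('Y'). Output: "HPY"
Token 4: backref(off=3, len=5) (overlapping!). Copied 'HPYHP' from pos 0. Output: "HPYHPYHP"
Token 5: literal('G'). Output: "HPYHPYHPG"
Token 6: backref(off=7, len=3). Copied 'YHP' from pos 2. Output: "HPYHPYHPGYHP"

Answer: HPYHPYHPGYHP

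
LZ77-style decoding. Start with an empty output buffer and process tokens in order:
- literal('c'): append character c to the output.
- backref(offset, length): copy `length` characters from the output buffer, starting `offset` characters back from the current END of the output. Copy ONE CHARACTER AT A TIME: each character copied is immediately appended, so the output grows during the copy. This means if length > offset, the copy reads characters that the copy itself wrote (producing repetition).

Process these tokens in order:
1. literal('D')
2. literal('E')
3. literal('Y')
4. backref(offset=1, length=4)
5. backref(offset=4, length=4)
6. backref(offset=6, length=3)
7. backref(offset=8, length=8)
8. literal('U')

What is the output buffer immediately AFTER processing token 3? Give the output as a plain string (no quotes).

Token 1: literal('D'). Output: "D"
Token 2: literal('E'). Output: "DE"
Token 3: literal('Y'). Output: "DEY"

Answer: DEY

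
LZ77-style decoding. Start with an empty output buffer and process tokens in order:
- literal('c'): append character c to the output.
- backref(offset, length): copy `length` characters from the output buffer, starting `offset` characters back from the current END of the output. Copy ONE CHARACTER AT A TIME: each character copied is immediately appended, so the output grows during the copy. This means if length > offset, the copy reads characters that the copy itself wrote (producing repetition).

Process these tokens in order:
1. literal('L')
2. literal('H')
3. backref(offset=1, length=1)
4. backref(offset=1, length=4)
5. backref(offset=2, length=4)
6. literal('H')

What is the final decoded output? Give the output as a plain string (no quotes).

Token 1: literal('L'). Output: "L"
Token 2: literal('H'). Output: "LH"
Token 3: backref(off=1, len=1). Copied 'H' from pos 1. Output: "LHH"
Token 4: backref(off=1, len=4) (overlapping!). Copied 'HHHH' from pos 2. Output: "LHHHHHH"
Token 5: backref(off=2, len=4) (overlapping!). Copied 'HHHH' from pos 5. Output: "LHHHHHHHHHH"
Token 6: literal('H'). Output: "LHHHHHHHHHHH"

Answer: LHHHHHHHHHHH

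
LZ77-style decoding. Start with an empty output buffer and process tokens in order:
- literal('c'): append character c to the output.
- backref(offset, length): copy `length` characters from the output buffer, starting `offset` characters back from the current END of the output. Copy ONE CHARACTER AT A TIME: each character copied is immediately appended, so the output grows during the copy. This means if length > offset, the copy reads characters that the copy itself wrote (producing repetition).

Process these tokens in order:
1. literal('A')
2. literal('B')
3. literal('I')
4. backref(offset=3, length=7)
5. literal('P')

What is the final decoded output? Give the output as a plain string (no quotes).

Answer: ABIABIABIAP

Derivation:
Token 1: literal('A'). Output: "A"
Token 2: literal('B'). Output: "AB"
Token 3: literal('I'). Output: "ABI"
Token 4: backref(off=3, len=7) (overlapping!). Copied 'ABIABIA' from pos 0. Output: "ABIABIABIA"
Token 5: literal('P'). Output: "ABIABIABIAP"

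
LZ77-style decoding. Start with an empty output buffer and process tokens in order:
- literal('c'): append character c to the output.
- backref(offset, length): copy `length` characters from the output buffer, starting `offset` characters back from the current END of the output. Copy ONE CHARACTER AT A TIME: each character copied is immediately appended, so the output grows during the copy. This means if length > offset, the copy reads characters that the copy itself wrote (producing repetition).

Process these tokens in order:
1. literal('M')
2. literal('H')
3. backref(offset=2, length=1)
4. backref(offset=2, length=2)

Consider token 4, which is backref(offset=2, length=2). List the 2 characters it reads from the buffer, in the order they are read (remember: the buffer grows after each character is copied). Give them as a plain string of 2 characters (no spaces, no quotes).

Answer: HM

Derivation:
Token 1: literal('M'). Output: "M"
Token 2: literal('H'). Output: "MH"
Token 3: backref(off=2, len=1). Copied 'M' from pos 0. Output: "MHM"
Token 4: backref(off=2, len=2). Buffer before: "MHM" (len 3)
  byte 1: read out[1]='H', append. Buffer now: "MHMH"
  byte 2: read out[2]='M', append. Buffer now: "MHMHM"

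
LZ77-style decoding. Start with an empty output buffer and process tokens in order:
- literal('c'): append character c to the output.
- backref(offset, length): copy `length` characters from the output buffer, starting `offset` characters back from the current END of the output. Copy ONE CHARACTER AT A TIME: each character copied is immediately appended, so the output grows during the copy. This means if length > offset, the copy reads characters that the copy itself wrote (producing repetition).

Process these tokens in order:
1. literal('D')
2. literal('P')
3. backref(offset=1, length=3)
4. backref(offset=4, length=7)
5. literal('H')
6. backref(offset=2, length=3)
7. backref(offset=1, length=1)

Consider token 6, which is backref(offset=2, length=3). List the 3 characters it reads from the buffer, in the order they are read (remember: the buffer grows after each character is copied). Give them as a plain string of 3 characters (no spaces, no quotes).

Token 1: literal('D'). Output: "D"
Token 2: literal('P'). Output: "DP"
Token 3: backref(off=1, len=3) (overlapping!). Copied 'PPP' from pos 1. Output: "DPPPP"
Token 4: backref(off=4, len=7) (overlapping!). Copied 'PPPPPPP' from pos 1. Output: "DPPPPPPPPPPP"
Token 5: literal('H'). Output: "DPPPPPPPPPPPH"
Token 6: backref(off=2, len=3). Buffer before: "DPPPPPPPPPPPH" (len 13)
  byte 1: read out[11]='P', append. Buffer now: "DPPPPPPPPPPPHP"
  byte 2: read out[12]='H', append. Buffer now: "DPPPPPPPPPPPHPH"
  byte 3: read out[13]='P', append. Buffer now: "DPPPPPPPPPPPHPHP"

Answer: PHP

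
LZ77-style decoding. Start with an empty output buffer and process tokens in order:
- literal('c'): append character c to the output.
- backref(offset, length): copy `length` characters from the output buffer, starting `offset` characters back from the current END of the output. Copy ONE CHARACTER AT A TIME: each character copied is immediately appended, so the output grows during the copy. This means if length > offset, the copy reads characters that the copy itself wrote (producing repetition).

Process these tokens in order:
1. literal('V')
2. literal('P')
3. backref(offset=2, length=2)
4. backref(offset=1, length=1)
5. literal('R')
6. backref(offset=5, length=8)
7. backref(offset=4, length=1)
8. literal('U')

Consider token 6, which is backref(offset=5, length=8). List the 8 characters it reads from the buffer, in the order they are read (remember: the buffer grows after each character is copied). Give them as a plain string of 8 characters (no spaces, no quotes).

Answer: PVPPRPVP

Derivation:
Token 1: literal('V'). Output: "V"
Token 2: literal('P'). Output: "VP"
Token 3: backref(off=2, len=2). Copied 'VP' from pos 0. Output: "VPVP"
Token 4: backref(off=1, len=1). Copied 'P' from pos 3. Output: "VPVPP"
Token 5: literal('R'). Output: "VPVPPR"
Token 6: backref(off=5, len=8). Buffer before: "VPVPPR" (len 6)
  byte 1: read out[1]='P', append. Buffer now: "VPVPPRP"
  byte 2: read out[2]='V', append. Buffer now: "VPVPPRPV"
  byte 3: read out[3]='P', append. Buffer now: "VPVPPRPVP"
  byte 4: read out[4]='P', append. Buffer now: "VPVPPRPVPP"
  byte 5: read out[5]='R', append. Buffer now: "VPVPPRPVPPR"
  byte 6: read out[6]='P', append. Buffer now: "VPVPPRPVPPRP"
  byte 7: read out[7]='V', append. Buffer now: "VPVPPRPVPPRPV"
  byte 8: read out[8]='P', append. Buffer now: "VPVPPRPVPPRPVP"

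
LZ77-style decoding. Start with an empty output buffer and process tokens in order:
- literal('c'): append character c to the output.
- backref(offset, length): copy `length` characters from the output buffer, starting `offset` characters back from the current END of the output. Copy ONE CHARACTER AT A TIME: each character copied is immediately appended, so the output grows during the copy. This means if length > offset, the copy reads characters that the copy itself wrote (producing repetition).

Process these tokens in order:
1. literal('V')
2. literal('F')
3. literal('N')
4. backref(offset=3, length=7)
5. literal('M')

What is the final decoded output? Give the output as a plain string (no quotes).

Token 1: literal('V'). Output: "V"
Token 2: literal('F'). Output: "VF"
Token 3: literal('N'). Output: "VFN"
Token 4: backref(off=3, len=7) (overlapping!). Copied 'VFNVFNV' from pos 0. Output: "VFNVFNVFNV"
Token 5: literal('M'). Output: "VFNVFNVFNVM"

Answer: VFNVFNVFNVM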